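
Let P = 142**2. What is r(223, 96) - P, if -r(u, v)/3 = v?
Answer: -20452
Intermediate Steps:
r(u, v) = -3*v
P = 20164
r(223, 96) - P = -3*96 - 1*20164 = -288 - 20164 = -20452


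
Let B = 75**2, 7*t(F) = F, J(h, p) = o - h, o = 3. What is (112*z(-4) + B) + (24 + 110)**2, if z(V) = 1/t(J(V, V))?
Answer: 23693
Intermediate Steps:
J(h, p) = 3 - h
t(F) = F/7
z(V) = 1/(3/7 - V/7) (z(V) = 1/((3 - V)/7) = 1/(3/7 - V/7))
B = 5625
(112*z(-4) + B) + (24 + 110)**2 = (112*(-7/(-3 - 4)) + 5625) + (24 + 110)**2 = (112*(-7/(-7)) + 5625) + 134**2 = (112*(-7*(-1/7)) + 5625) + 17956 = (112*1 + 5625) + 17956 = (112 + 5625) + 17956 = 5737 + 17956 = 23693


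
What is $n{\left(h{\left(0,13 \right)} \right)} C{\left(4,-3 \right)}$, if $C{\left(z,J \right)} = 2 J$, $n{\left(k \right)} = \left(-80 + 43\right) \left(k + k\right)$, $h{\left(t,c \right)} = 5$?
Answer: $2220$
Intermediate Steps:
$n{\left(k \right)} = - 74 k$ ($n{\left(k \right)} = - 37 \cdot 2 k = - 74 k$)
$n{\left(h{\left(0,13 \right)} \right)} C{\left(4,-3 \right)} = \left(-74\right) 5 \cdot 2 \left(-3\right) = \left(-370\right) \left(-6\right) = 2220$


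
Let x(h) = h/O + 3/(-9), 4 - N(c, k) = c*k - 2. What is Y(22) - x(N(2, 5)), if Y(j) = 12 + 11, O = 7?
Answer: 502/21 ≈ 23.905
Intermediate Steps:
N(c, k) = 6 - c*k (N(c, k) = 4 - (c*k - 2) = 4 - (-2 + c*k) = 4 + (2 - c*k) = 6 - c*k)
Y(j) = 23
x(h) = -⅓ + h/7 (x(h) = h/7 + 3/(-9) = h*(⅐) + 3*(-⅑) = h/7 - ⅓ = -⅓ + h/7)
Y(22) - x(N(2, 5)) = 23 - (-⅓ + (6 - 1*2*5)/7) = 23 - (-⅓ + (6 - 10)/7) = 23 - (-⅓ + (⅐)*(-4)) = 23 - (-⅓ - 4/7) = 23 - 1*(-19/21) = 23 + 19/21 = 502/21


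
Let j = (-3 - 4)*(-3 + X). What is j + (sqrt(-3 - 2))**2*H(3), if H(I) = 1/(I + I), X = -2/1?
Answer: 205/6 ≈ 34.167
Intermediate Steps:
X = -2 (X = -2*1 = -2)
j = 35 (j = (-3 - 4)*(-3 - 2) = -7*(-5) = 35)
H(I) = 1/(2*I)
j + (sqrt(-3 - 2))**2*H(3) = 35 + (sqrt(-3 - 2))**2*((1/2)/3) = 35 + (sqrt(-5))**2*((1/2)*(1/3)) = 35 + (I*sqrt(5))**2*(1/6) = 35 - 5*1/6 = 35 - 5/6 = 205/6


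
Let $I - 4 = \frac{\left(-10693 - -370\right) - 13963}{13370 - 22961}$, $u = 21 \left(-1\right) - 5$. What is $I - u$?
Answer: $\frac{312016}{9591} \approx 32.532$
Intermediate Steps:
$u = -26$ ($u = -21 - 5 = -26$)
$I = \frac{62650}{9591}$ ($I = 4 + \frac{\left(-10693 - -370\right) - 13963}{13370 - 22961} = 4 + \frac{\left(-10693 + 370\right) - 13963}{-9591} = 4 + \left(-10323 - 13963\right) \left(- \frac{1}{9591}\right) = 4 - - \frac{24286}{9591} = 4 + \frac{24286}{9591} = \frac{62650}{9591} \approx 6.5322$)
$I - u = \frac{62650}{9591} - -26 = \frac{62650}{9591} + 26 = \frac{312016}{9591}$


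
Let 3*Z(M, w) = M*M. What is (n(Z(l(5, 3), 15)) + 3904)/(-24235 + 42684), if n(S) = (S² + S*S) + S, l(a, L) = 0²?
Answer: 3904/18449 ≈ 0.21161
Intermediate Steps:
l(a, L) = 0
Z(M, w) = M²/3 (Z(M, w) = (M*M)/3 = M²/3)
n(S) = S + 2*S² (n(S) = (S² + S²) + S = 2*S² + S = S + 2*S²)
(n(Z(l(5, 3), 15)) + 3904)/(-24235 + 42684) = (((⅓)*0²)*(1 + 2*((⅓)*0²)) + 3904)/(-24235 + 42684) = (((⅓)*0)*(1 + 2*((⅓)*0)) + 3904)/18449 = (0*(1 + 2*0) + 3904)*(1/18449) = (0*(1 + 0) + 3904)*(1/18449) = (0*1 + 3904)*(1/18449) = (0 + 3904)*(1/18449) = 3904*(1/18449) = 3904/18449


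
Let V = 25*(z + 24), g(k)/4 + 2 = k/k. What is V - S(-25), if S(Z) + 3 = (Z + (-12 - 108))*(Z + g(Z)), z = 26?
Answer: -2952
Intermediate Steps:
g(k) = -4 (g(k) = -8 + 4*(k/k) = -8 + 4*1 = -8 + 4 = -4)
V = 1250 (V = 25*(26 + 24) = 25*50 = 1250)
S(Z) = -3 + (-120 + Z)*(-4 + Z) (S(Z) = -3 + (Z + (-12 - 108))*(Z - 4) = -3 + (Z - 120)*(-4 + Z) = -3 + (-120 + Z)*(-4 + Z))
V - S(-25) = 1250 - (477 + (-25)² - 124*(-25)) = 1250 - (477 + 625 + 3100) = 1250 - 1*4202 = 1250 - 4202 = -2952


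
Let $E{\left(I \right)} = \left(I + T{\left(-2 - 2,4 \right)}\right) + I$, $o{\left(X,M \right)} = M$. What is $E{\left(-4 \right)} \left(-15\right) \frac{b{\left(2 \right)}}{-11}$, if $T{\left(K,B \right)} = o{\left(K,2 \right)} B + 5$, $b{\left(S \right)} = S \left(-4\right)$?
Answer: $- \frac{600}{11} \approx -54.545$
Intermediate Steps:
$b{\left(S \right)} = - 4 S$
$T{\left(K,B \right)} = 5 + 2 B$ ($T{\left(K,B \right)} = 2 B + 5 = 5 + 2 B$)
$E{\left(I \right)} = 13 + 2 I$ ($E{\left(I \right)} = \left(I + \left(5 + 2 \cdot 4\right)\right) + I = \left(I + \left(5 + 8\right)\right) + I = \left(I + 13\right) + I = \left(13 + I\right) + I = 13 + 2 I$)
$E{\left(-4 \right)} \left(-15\right) \frac{b{\left(2 \right)}}{-11} = \left(13 + 2 \left(-4\right)\right) \left(-15\right) \frac{\left(-4\right) 2}{-11} = \left(13 - 8\right) \left(-15\right) \left(\left(-8\right) \left(- \frac{1}{11}\right)\right) = 5 \left(-15\right) \frac{8}{11} = \left(-75\right) \frac{8}{11} = - \frac{600}{11}$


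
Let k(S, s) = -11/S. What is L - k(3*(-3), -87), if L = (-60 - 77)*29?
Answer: -35768/9 ≈ -3974.2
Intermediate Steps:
L = -3973 (L = -137*29 = -3973)
L - k(3*(-3), -87) = -3973 - (-11)/(3*(-3)) = -3973 - (-11)/(-9) = -3973 - (-11)*(-1)/9 = -3973 - 1*11/9 = -3973 - 11/9 = -35768/9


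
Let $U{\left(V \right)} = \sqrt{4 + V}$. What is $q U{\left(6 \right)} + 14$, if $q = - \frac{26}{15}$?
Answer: $14 - \frac{26 \sqrt{10}}{15} \approx 8.5187$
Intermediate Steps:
$q = - \frac{26}{15}$ ($q = \left(-26\right) \frac{1}{15} = - \frac{26}{15} \approx -1.7333$)
$q U{\left(6 \right)} + 14 = - \frac{26 \sqrt{4 + 6}}{15} + 14 = - \frac{26 \sqrt{10}}{15} + 14 = 14 - \frac{26 \sqrt{10}}{15}$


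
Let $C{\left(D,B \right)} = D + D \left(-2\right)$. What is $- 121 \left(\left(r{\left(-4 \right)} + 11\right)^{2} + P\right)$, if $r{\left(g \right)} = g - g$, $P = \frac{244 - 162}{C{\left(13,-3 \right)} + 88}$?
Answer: $- \frac{1107997}{75} \approx -14773.0$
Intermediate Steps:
$C{\left(D,B \right)} = - D$ ($C{\left(D,B \right)} = D - 2 D = - D$)
$P = \frac{82}{75}$ ($P = \frac{244 - 162}{\left(-1\right) 13 + 88} = \frac{82}{-13 + 88} = \frac{82}{75} \approx 1.0933$)
$r{\left(g \right)} = 0$
$- 121 \left(\left(r{\left(-4 \right)} + 11\right)^{2} + P\right) = - 121 \left(\left(0 + 11\right)^{2} + \frac{82}{75}\right) = - 121 \left(11^{2} + \frac{82}{75}\right) = - 121 \left(121 + \frac{82}{75}\right) = \left(-121\right) \frac{9157}{75} = - \frac{1107997}{75}$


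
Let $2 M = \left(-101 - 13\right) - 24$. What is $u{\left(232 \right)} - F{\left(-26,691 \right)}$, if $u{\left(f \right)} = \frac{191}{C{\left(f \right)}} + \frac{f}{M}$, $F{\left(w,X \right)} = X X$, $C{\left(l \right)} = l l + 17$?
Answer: $- \frac{197096471098}{412781} \approx -4.7748 \cdot 10^{5}$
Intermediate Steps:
$M = -69$ ($M = \frac{\left(-101 - 13\right) - 24}{2} = \frac{-114 - 24}{2} = \frac{1}{2} \left(-138\right) = -69$)
$C{\left(l \right)} = 17 + l^{2}$ ($C{\left(l \right)} = l^{2} + 17 = 17 + l^{2}$)
$F{\left(w,X \right)} = X^{2}$
$u{\left(f \right)} = \frac{191}{17 + f^{2}} - \frac{f}{69}$ ($u{\left(f \right)} = \frac{191}{17 + f^{2}} + \frac{f}{-69} = \frac{191}{17 + f^{2}} + f \left(- \frac{1}{69}\right) = \frac{191}{17 + f^{2}} - \frac{f}{69}$)
$u{\left(232 \right)} - F{\left(-26,691 \right)} = \frac{13179 - 232 \left(17 + 232^{2}\right)}{69 \left(17 + 232^{2}\right)} - 691^{2} = \frac{13179 - 232 \left(17 + 53824\right)}{69 \left(17 + 53824\right)} - 477481 = \frac{13179 - 232 \cdot 53841}{69 \cdot 53841} - 477481 = \frac{1}{69} \cdot \frac{1}{53841} \left(13179 - 12491112\right) - 477481 = \frac{1}{69} \cdot \frac{1}{53841} \left(-12477933\right) - 477481 = - \frac{1386437}{412781} - 477481 = - \frac{197096471098}{412781}$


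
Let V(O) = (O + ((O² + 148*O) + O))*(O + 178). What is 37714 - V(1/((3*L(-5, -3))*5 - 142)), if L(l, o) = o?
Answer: 247553112907/6539203 ≈ 37857.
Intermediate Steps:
V(O) = (178 + O)*(O² + 150*O) (V(O) = (O + (O² + 149*O))*(178 + O) = (O² + 150*O)*(178 + O) = (178 + O)*(O² + 150*O))
37714 - V(1/((3*L(-5, -3))*5 - 142)) = 37714 - (26700 + (1/((3*(-3))*5 - 142))² + 328/((3*(-3))*5 - 142))/((3*(-3))*5 - 142) = 37714 - (26700 + (1/(-9*5 - 142))² + 328/(-9*5 - 142))/(-9*5 - 142) = 37714 - (26700 + (1/(-45 - 142))² + 328/(-45 - 142))/(-45 - 142) = 37714 - (26700 + (1/(-187))² + 328/(-187))/(-187) = 37714 - (-1)*(26700 + (-1/187)² + 328*(-1/187))/187 = 37714 - (-1)*(26700 + 1/34969 - 328/187)/187 = 37714 - (-1)*933610965/(187*34969) = 37714 - 1*(-933610965/6539203) = 37714 + 933610965/6539203 = 247553112907/6539203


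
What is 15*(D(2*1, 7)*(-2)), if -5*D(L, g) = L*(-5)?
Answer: -60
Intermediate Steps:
D(L, g) = L (D(L, g) = -L*(-5)/5 = -(-1)*L = L)
15*(D(2*1, 7)*(-2)) = 15*((2*1)*(-2)) = 15*(2*(-2)) = 15*(-4) = -60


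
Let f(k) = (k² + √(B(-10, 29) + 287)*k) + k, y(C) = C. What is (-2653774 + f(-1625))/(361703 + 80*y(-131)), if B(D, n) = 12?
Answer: -14774/351223 - 1625*√299/351223 ≈ -0.12207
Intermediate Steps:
f(k) = k + k² + k*√299 (f(k) = (k² + √(12 + 287)*k) + k = (k² + √299*k) + k = (k² + k*√299) + k = k + k² + k*√299)
(-2653774 + f(-1625))/(361703 + 80*y(-131)) = (-2653774 - 1625*(1 - 1625 + √299))/(361703 + 80*(-131)) = (-2653774 - 1625*(-1624 + √299))/(361703 - 10480) = (-2653774 + (2639000 - 1625*√299))/351223 = (-14774 - 1625*√299)*(1/351223) = -14774/351223 - 1625*√299/351223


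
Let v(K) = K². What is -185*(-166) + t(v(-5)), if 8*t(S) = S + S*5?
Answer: 122915/4 ≈ 30729.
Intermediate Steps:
t(S) = 3*S/4 (t(S) = (S + S*5)/8 = (S + 5*S)/8 = (6*S)/8 = 3*S/4)
-185*(-166) + t(v(-5)) = -185*(-166) + (¾)*(-5)² = 30710 + (¾)*25 = 30710 + 75/4 = 122915/4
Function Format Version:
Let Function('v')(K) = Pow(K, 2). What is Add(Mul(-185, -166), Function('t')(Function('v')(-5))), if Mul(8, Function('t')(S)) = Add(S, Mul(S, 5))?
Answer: Rational(122915, 4) ≈ 30729.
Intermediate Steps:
Function('t')(S) = Mul(Rational(3, 4), S) (Function('t')(S) = Mul(Rational(1, 8), Add(S, Mul(S, 5))) = Mul(Rational(1, 8), Add(S, Mul(5, S))) = Mul(Rational(1, 8), Mul(6, S)) = Mul(Rational(3, 4), S))
Add(Mul(-185, -166), Function('t')(Function('v')(-5))) = Add(Mul(-185, -166), Mul(Rational(3, 4), Pow(-5, 2))) = Add(30710, Mul(Rational(3, 4), 25)) = Add(30710, Rational(75, 4)) = Rational(122915, 4)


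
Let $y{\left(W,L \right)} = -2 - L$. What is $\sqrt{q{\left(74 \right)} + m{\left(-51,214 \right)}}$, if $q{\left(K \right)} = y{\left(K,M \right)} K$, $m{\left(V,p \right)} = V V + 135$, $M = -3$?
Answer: $\sqrt{2810} \approx 53.009$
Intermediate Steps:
$m{\left(V,p \right)} = 135 + V^{2}$ ($m{\left(V,p \right)} = V^{2} + 135 = 135 + V^{2}$)
$q{\left(K \right)} = K$ ($q{\left(K \right)} = \left(-2 - -3\right) K = \left(-2 + 3\right) K = 1 K = K$)
$\sqrt{q{\left(74 \right)} + m{\left(-51,214 \right)}} = \sqrt{74 + \left(135 + \left(-51\right)^{2}\right)} = \sqrt{74 + \left(135 + 2601\right)} = \sqrt{74 + 2736} = \sqrt{2810}$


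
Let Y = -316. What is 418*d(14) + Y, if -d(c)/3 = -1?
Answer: 938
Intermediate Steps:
d(c) = 3 (d(c) = -3*(-1) = 3)
418*d(14) + Y = 418*3 - 316 = 1254 - 316 = 938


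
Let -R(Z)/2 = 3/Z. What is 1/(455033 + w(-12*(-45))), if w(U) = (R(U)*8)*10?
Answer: 9/4095289 ≈ 2.1976e-6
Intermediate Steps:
R(Z) = -6/Z
w(U) = -480/U (w(U) = (-6/U*8)*10 = -48/U*10 = -480/U)
1/(455033 + w(-12*(-45))) = 1/(455033 - 480/((-12*(-45)))) = 1/(455033 - 480/540) = 1/(455033 - 480*1/540) = 1/(455033 - 8/9) = 1/(4095289/9) = 9/4095289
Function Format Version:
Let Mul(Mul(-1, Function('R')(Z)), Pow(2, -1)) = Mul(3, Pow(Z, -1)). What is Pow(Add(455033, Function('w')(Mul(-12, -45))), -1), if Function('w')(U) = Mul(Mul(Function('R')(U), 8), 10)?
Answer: Rational(9, 4095289) ≈ 2.1976e-6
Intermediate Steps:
Function('R')(Z) = Mul(-6, Pow(Z, -1)) (Function('R')(Z) = Mul(-2, Mul(3, Pow(Z, -1))) = Mul(-6, Pow(Z, -1)))
Function('w')(U) = Mul(-480, Pow(U, -1)) (Function('w')(U) = Mul(Mul(Mul(-6, Pow(U, -1)), 8), 10) = Mul(Mul(-48, Pow(U, -1)), 10) = Mul(-480, Pow(U, -1)))
Pow(Add(455033, Function('w')(Mul(-12, -45))), -1) = Pow(Add(455033, Mul(-480, Pow(Mul(-12, -45), -1))), -1) = Pow(Add(455033, Mul(-480, Pow(540, -1))), -1) = Pow(Add(455033, Mul(-480, Rational(1, 540))), -1) = Pow(Add(455033, Rational(-8, 9)), -1) = Pow(Rational(4095289, 9), -1) = Rational(9, 4095289)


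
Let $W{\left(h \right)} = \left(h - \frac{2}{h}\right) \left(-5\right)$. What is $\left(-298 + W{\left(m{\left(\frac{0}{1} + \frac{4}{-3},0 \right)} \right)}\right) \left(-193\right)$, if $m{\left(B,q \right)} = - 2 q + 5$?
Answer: $61953$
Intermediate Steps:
$m{\left(B,q \right)} = 5 - 2 q$
$W{\left(h \right)} = - 5 h + \frac{10}{h}$
$\left(-298 + W{\left(m{\left(\frac{0}{1} + \frac{4}{-3},0 \right)} \right)}\right) \left(-193\right) = \left(-298 + \left(- 5 \left(5 - 0\right) + \frac{10}{5 - 0}\right)\right) \left(-193\right) = \left(-298 + \left(- 5 \left(5 + 0\right) + \frac{10}{5 + 0}\right)\right) \left(-193\right) = \left(-298 + \left(\left(-5\right) 5 + \frac{10}{5}\right)\right) \left(-193\right) = \left(-298 + \left(-25 + 10 \cdot \frac{1}{5}\right)\right) \left(-193\right) = \left(-298 + \left(-25 + 2\right)\right) \left(-193\right) = \left(-298 - 23\right) \left(-193\right) = \left(-321\right) \left(-193\right) = 61953$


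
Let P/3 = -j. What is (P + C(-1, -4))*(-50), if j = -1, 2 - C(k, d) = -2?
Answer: -350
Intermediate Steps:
C(k, d) = 4 (C(k, d) = 2 - 1*(-2) = 2 + 2 = 4)
P = 3 (P = 3*(-1*(-1)) = 3*1 = 3)
(P + C(-1, -4))*(-50) = (3 + 4)*(-50) = 7*(-50) = -350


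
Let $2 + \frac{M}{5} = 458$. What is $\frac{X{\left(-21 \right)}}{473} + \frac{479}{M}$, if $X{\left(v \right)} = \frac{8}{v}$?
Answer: $\frac{1579889}{7549080} \approx 0.20928$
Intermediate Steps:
$M = 2280$ ($M = -10 + 5 \cdot 458 = -10 + 2290 = 2280$)
$\frac{X{\left(-21 \right)}}{473} + \frac{479}{M} = \frac{8 \frac{1}{-21}}{473} + \frac{479}{2280} = 8 \left(- \frac{1}{21}\right) \frac{1}{473} + 479 \cdot \frac{1}{2280} = \left(- \frac{8}{21}\right) \frac{1}{473} + \frac{479}{2280} = - \frac{8}{9933} + \frac{479}{2280} = \frac{1579889}{7549080}$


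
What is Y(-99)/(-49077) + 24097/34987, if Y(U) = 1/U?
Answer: 117078273418/169988642901 ≈ 0.68874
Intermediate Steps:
Y(-99)/(-49077) + 24097/34987 = 1/(-99*(-49077)) + 24097/34987 = -1/99*(-1/49077) + 24097*(1/34987) = 1/4858623 + 24097/34987 = 117078273418/169988642901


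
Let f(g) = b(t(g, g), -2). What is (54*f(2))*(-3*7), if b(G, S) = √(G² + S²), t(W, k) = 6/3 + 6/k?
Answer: -1134*√29 ≈ -6106.8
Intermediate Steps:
t(W, k) = 2 + 6/k (t(W, k) = 6*(⅓) + 6/k = 2 + 6/k)
f(g) = √(4 + (2 + 6/g)²) (f(g) = √((2 + 6/g)² + (-2)²) = √((2 + 6/g)² + 4) = √(4 + (2 + 6/g)²))
(54*f(2))*(-3*7) = (54*(2*√(2 + 6/2 + 9/2²)))*(-3*7) = (54*(2*√(2 + 6*(½) + 9*(¼))))*(-21) = (54*(2*√(2 + 3 + 9/4)))*(-21) = (54*(2*√(29/4)))*(-21) = (54*(2*(√29/2)))*(-21) = (54*√29)*(-21) = -1134*√29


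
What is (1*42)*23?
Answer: 966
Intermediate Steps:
(1*42)*23 = 42*23 = 966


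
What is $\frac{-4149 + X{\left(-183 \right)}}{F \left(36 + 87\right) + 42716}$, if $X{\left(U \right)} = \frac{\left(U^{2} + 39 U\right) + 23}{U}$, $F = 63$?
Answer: $- \frac{785642}{9235095} \approx -0.085071$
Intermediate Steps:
$X{\left(U \right)} = \frac{23 + U^{2} + 39 U}{U}$
$\frac{-4149 + X{\left(-183 \right)}}{F \left(36 + 87\right) + 42716} = \frac{-4149 + \left(39 - 183 + \frac{23}{-183}\right)}{63 \left(36 + 87\right) + 42716} = \frac{-4149 + \left(39 - 183 + 23 \left(- \frac{1}{183}\right)\right)}{63 \cdot 123 + 42716} = \frac{-4149 - \frac{26375}{183}}{7749 + 42716} = \frac{-4149 - \frac{26375}{183}}{50465} = \left(- \frac{785642}{183}\right) \frac{1}{50465} = - \frac{785642}{9235095}$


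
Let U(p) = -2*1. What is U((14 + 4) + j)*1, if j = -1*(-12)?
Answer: -2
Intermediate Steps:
j = 12
U(p) = -2
U((14 + 4) + j)*1 = -2*1 = -2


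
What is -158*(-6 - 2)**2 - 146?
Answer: -10258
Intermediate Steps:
-158*(-6 - 2)**2 - 146 = -158*(-8)**2 - 146 = -158*64 - 146 = -10112 - 146 = -10258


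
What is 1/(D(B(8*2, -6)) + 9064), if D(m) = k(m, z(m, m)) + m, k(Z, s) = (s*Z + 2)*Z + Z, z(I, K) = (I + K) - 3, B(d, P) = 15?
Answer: 1/15199 ≈ 6.5794e-5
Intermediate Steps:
z(I, K) = -3 + I + K
k(Z, s) = Z + Z*(2 + Z*s) (k(Z, s) = (Z*s + 2)*Z + Z = (2 + Z*s)*Z + Z = Z*(2 + Z*s) + Z = Z + Z*(2 + Z*s))
D(m) = m + m*(3 + m*(-3 + 2*m)) (D(m) = m*(3 + m*(-3 + m + m)) + m = m*(3 + m*(-3 + 2*m)) + m = m + m*(3 + m*(-3 + 2*m)))
1/(D(B(8*2, -6)) + 9064) = 1/(15*(4 + 15*(-3 + 2*15)) + 9064) = 1/(15*(4 + 15*(-3 + 30)) + 9064) = 1/(15*(4 + 15*27) + 9064) = 1/(15*(4 + 405) + 9064) = 1/(15*409 + 9064) = 1/(6135 + 9064) = 1/15199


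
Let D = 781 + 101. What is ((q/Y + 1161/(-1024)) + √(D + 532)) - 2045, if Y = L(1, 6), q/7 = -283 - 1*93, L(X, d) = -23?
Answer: -45495375/23552 + √1414 ≈ -1894.1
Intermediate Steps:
D = 882
q = -2632 (q = 7*(-283 - 1*93) = 7*(-283 - 93) = 7*(-376) = -2632)
Y = -23
((q/Y + 1161/(-1024)) + √(D + 532)) - 2045 = ((-2632/(-23) + 1161/(-1024)) + √(882 + 532)) - 2045 = ((-2632*(-1/23) + 1161*(-1/1024)) + √1414) - 2045 = ((2632/23 - 1161/1024) + √1414) - 2045 = (2668465/23552 + √1414) - 2045 = -45495375/23552 + √1414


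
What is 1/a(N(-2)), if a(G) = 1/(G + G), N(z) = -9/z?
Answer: 9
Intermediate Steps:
a(G) = 1/(2*G)
1/a(N(-2)) = 1/(1/(2*((-9/(-2))))) = 1/(1/(2*((-9*(-½))))) = 1/(1/(2*(9/2))) = 1/((½)*(2/9)) = 1/(⅑) = 9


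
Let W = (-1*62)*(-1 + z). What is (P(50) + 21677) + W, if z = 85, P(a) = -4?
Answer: 16465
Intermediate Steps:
W = -5208 (W = (-1*62)*(-1 + 85) = -62*84 = -5208)
(P(50) + 21677) + W = (-4 + 21677) - 5208 = 21673 - 5208 = 16465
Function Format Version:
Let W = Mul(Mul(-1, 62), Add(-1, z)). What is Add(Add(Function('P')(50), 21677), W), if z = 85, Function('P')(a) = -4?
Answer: 16465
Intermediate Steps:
W = -5208 (W = Mul(Mul(-1, 62), Add(-1, 85)) = Mul(-62, 84) = -5208)
Add(Add(Function('P')(50), 21677), W) = Add(Add(-4, 21677), -5208) = Add(21673, -5208) = 16465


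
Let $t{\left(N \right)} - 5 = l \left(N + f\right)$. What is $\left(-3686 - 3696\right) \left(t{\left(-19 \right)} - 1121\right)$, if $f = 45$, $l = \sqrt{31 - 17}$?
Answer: $8238312 - 191932 \sqrt{14} \approx 7.5202 \cdot 10^{6}$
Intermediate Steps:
$l = \sqrt{14} \approx 3.7417$
$t{\left(N \right)} = 5 + \sqrt{14} \left(45 + N\right)$ ($t{\left(N \right)} = 5 + \sqrt{14} \left(N + 45\right) = 5 + \sqrt{14} \left(45 + N\right)$)
$\left(-3686 - 3696\right) \left(t{\left(-19 \right)} - 1121\right) = \left(-3686 - 3696\right) \left(\left(5 + 45 \sqrt{14} - 19 \sqrt{14}\right) - 1121\right) = - 7382 \left(\left(5 + 26 \sqrt{14}\right) - 1121\right) = - 7382 \left(-1116 + 26 \sqrt{14}\right) = 8238312 - 191932 \sqrt{14}$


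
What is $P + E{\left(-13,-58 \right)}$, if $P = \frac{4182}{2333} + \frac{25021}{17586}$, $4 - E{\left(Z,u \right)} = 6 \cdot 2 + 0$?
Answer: $- \frac{196306459}{41028138} \approx -4.7847$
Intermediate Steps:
$E{\left(Z,u \right)} = -8$ ($E{\left(Z,u \right)} = 4 - \left(6 \cdot 2 + 0\right) = 4 - \left(12 + 0\right) = 4 - 12 = -8$)
$P = \frac{131918645}{41028138}$ ($P = 4182 \cdot \frac{1}{2333} + 25021 \cdot \frac{1}{17586} = \frac{4182}{2333} + \frac{25021}{17586} = \frac{131918645}{41028138} \approx 3.2153$)
$P + E{\left(-13,-58 \right)} = \frac{131918645}{41028138} - 8 = - \frac{196306459}{41028138}$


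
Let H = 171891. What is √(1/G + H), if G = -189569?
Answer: √6177144722474482/189569 ≈ 414.60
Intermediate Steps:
√(1/G + H) = √(1/(-189569) + 171891) = √(-1/189569 + 171891) = √(32585204978/189569) = √6177144722474482/189569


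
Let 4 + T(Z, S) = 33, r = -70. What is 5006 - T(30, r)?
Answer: 4977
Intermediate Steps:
T(Z, S) = 29 (T(Z, S) = -4 + 33 = 29)
5006 - T(30, r) = 5006 - 1*29 = 5006 - 29 = 4977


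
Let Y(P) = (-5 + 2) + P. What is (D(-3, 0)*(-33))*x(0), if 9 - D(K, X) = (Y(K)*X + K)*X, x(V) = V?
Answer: 0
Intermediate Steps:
Y(P) = -3 + P
D(K, X) = 9 - X*(K + X*(-3 + K)) (D(K, X) = 9 - ((-3 + K)*X + K)*X = 9 - (X*(-3 + K) + K)*X = 9 - (K + X*(-3 + K))*X = 9 - X*(K + X*(-3 + K)))
(D(-3, 0)*(-33))*x(0) = ((9 + 0²*(3 - 1*(-3)) - 1*(-3)*0)*(-33))*0 = ((9 + 0*(3 + 3) + 0)*(-33))*0 = ((9 + 0*6 + 0)*(-33))*0 = ((9 + 0 + 0)*(-33))*0 = (9*(-33))*0 = -297*0 = 0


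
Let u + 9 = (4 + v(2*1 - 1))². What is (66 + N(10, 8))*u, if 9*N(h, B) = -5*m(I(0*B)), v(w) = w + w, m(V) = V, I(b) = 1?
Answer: 1767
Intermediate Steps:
v(w) = 2*w
u = 27 (u = -9 + (4 + 2*(2*1 - 1))² = -9 + (4 + 2*(2 - 1))² = -9 + (4 + 2*1)² = -9 + (4 + 2)² = -9 + 6² = -9 + 36 = 27)
N(h, B) = -5/9 (N(h, B) = (-5*1)/9 = (⅑)*(-5) = -5/9)
(66 + N(10, 8))*u = (66 - 5/9)*27 = (589/9)*27 = 1767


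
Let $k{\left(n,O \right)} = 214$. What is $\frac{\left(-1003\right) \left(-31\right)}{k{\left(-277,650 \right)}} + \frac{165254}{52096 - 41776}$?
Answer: $\frac{89061029}{552120} \approx 161.31$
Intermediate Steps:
$\frac{\left(-1003\right) \left(-31\right)}{k{\left(-277,650 \right)}} + \frac{165254}{52096 - 41776} = \frac{\left(-1003\right) \left(-31\right)}{214} + \frac{165254}{52096 - 41776} = 31093 \cdot \frac{1}{214} + \frac{165254}{10320} = \frac{31093}{214} + 165254 \cdot \frac{1}{10320} = \frac{31093}{214} + \frac{82627}{5160} = \frac{89061029}{552120}$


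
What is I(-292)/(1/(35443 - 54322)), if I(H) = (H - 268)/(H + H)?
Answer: -1321530/73 ≈ -18103.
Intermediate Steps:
I(H) = (-268 + H)/(2*H) (I(H) = (-268 + H)/((2*H)) = (-268 + H)*(1/(2*H)) = (-268 + H)/(2*H))
I(-292)/(1/(35443 - 54322)) = ((½)*(-268 - 292)/(-292))/(1/(35443 - 54322)) = ((½)*(-1/292)*(-560))/(1/(-18879)) = 70/(73*(-1/18879)) = (70/73)*(-18879) = -1321530/73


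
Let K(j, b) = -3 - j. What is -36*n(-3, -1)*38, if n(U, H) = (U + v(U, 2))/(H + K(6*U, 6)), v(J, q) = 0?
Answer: 2052/7 ≈ 293.14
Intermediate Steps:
n(U, H) = U/(-3 + H - 6*U) (n(U, H) = (U + 0)/(H + (-3 - 6*U)) = U/(H + (-3 - 6*U)) = U/(-3 + H - 6*U))
-36*n(-3, -1)*38 = -(-108)/(-3 - 1 - 6*(-3))*38 = -(-108)/(-3 - 1 + 18)*38 = -(-108)/14*38 = -36*(-3/14)*38 = (54/7)*38 = 2052/7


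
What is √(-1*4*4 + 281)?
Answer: √265 ≈ 16.279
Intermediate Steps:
√(-1*4*4 + 281) = √(-4*4 + 281) = √(-16 + 281) = √265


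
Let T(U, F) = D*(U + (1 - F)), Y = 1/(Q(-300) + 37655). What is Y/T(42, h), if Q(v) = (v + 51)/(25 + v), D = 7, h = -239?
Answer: 275/20441508276 ≈ 1.3453e-8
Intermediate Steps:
Q(v) = (51 + v)/(25 + v)
Y = 275/10355374 (Y = 1/((51 - 300)/(25 - 300) + 37655) = 1/(-249/(-275) + 37655) = 1/(-1/275*(-249) + 37655) = 1/(249/275 + 37655) = 1/(10355374/275) = 275/10355374 ≈ 2.6556e-5)
T(U, F) = 7 - 7*F + 7*U (T(U, F) = 7*(U + (1 - F)) = 7*(1 + U - F) = 7 - 7*F + 7*U)
Y/T(42, h) = 275/(10355374*(7 - 7*(-239) + 7*42)) = 275/(10355374*(7 + 1673 + 294)) = (275/10355374)/1974 = (275/10355374)*(1/1974) = 275/20441508276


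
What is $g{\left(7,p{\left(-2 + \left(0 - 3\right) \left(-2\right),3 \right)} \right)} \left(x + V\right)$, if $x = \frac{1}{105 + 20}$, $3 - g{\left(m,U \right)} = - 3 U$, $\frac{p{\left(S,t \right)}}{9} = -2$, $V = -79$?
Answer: $\frac{503574}{125} \approx 4028.6$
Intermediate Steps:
$p{\left(S,t \right)} = -18$ ($p{\left(S,t \right)} = 9 \left(-2\right) = -18$)
$g{\left(m,U \right)} = 3 + 3 U$ ($g{\left(m,U \right)} = 3 - - 3 U = 3 + 3 U$)
$x = \frac{1}{125} \approx 0.008$
$g{\left(7,p{\left(-2 + \left(0 - 3\right) \left(-2\right),3 \right)} \right)} \left(x + V\right) = \left(3 + 3 \left(-18\right)\right) \left(\frac{1}{125} - 79\right) = \left(3 - 54\right) \left(- \frac{9874}{125}\right) = \left(-51\right) \left(- \frac{9874}{125}\right) = \frac{503574}{125}$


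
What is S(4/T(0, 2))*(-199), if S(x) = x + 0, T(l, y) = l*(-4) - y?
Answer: 398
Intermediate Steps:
T(l, y) = -y - 4*l (T(l, y) = -4*l - y = -y - 4*l)
S(x) = x
S(4/T(0, 2))*(-199) = (4/(-1*2 - 4*0))*(-199) = (4/(-2 + 0))*(-199) = (4/(-2))*(-199) = (4*(-½))*(-199) = -2*(-199) = 398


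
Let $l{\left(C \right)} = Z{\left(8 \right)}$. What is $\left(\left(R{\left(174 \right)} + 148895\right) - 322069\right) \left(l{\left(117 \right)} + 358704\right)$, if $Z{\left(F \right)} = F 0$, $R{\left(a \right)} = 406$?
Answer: $-61972572672$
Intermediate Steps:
$Z{\left(F \right)} = 0$
$l{\left(C \right)} = 0$
$\left(\left(R{\left(174 \right)} + 148895\right) - 322069\right) \left(l{\left(117 \right)} + 358704\right) = \left(\left(406 + 148895\right) - 322069\right) \left(0 + 358704\right) = \left(149301 - 322069\right) 358704 = \left(-172768\right) 358704 = -61972572672$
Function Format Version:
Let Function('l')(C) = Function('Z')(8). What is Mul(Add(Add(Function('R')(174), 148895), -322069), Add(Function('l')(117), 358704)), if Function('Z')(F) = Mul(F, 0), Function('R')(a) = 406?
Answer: -61972572672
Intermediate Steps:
Function('Z')(F) = 0
Function('l')(C) = 0
Mul(Add(Add(Function('R')(174), 148895), -322069), Add(Function('l')(117), 358704)) = Mul(Add(Add(406, 148895), -322069), Add(0, 358704)) = Mul(Add(149301, -322069), 358704) = Mul(-172768, 358704) = -61972572672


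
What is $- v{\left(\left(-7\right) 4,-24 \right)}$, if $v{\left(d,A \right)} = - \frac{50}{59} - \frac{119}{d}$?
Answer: $- \frac{803}{236} \approx -3.4025$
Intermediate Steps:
$v{\left(d,A \right)} = - \frac{50}{59} - \frac{119}{d}$ ($v{\left(d,A \right)} = \left(-50\right) \frac{1}{59} - \frac{119}{d} = - \frac{50}{59} - \frac{119}{d}$)
$- v{\left(\left(-7\right) 4,-24 \right)} = - (- \frac{50}{59} - \frac{119}{\left(-7\right) 4}) = - (- \frac{50}{59} - \frac{119}{-28}) = - (- \frac{50}{59} - - \frac{17}{4}) = - (- \frac{50}{59} + \frac{17}{4}) = \left(-1\right) \frac{803}{236} = - \frac{803}{236}$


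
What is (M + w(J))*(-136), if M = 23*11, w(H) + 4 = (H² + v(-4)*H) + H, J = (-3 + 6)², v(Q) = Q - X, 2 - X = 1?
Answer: -39984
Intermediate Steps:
X = 1 (X = 2 - 1*1 = 2 - 1 = 1)
v(Q) = -1 + Q (v(Q) = Q - 1*1 = Q - 1 = -1 + Q)
J = 9 (J = 3² = 9)
w(H) = -4 + H² - 4*H (w(H) = -4 + ((H² + (-1 - 4)*H) + H) = -4 + ((H² - 5*H) + H) = -4 + (H² - 4*H) = -4 + H² - 4*H)
M = 253
(M + w(J))*(-136) = (253 + (-4 + 9² - 4*9))*(-136) = (253 + (-4 + 81 - 36))*(-136) = (253 + 41)*(-136) = 294*(-136) = -39984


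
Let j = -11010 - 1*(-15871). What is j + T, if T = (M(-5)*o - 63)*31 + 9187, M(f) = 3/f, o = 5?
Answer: 12002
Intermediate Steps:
j = 4861 (j = -11010 + 15871 = 4861)
T = 7141 (T = ((3/(-5))*5 - 63)*31 + 9187 = ((3*(-⅕))*5 - 63)*31 + 9187 = (-⅗*5 - 63)*31 + 9187 = (-3 - 63)*31 + 9187 = -66*31 + 9187 = -2046 + 9187 = 7141)
j + T = 4861 + 7141 = 12002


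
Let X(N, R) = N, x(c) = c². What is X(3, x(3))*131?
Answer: 393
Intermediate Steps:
X(3, x(3))*131 = 3*131 = 393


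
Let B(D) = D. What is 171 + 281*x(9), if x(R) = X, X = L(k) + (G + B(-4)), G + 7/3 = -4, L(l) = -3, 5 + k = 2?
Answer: -10727/3 ≈ -3575.7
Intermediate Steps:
k = -3 (k = -5 + 2 = -3)
G = -19/3 (G = -7/3 - 4 = -19/3 ≈ -6.3333)
X = -40/3 (X = -3 + (-19/3 - 4) = -3 - 31/3 = -40/3 ≈ -13.333)
x(R) = -40/3
171 + 281*x(9) = 171 + 281*(-40/3) = 171 - 11240/3 = -10727/3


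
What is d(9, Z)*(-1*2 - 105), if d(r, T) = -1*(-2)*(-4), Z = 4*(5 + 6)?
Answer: 856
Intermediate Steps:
Z = 44 (Z = 4*11 = 44)
d(r, T) = -8 (d(r, T) = 2*(-4) = -8)
d(9, Z)*(-1*2 - 105) = -8*(-1*2 - 105) = -8*(-2 - 105) = -8*(-107) = 856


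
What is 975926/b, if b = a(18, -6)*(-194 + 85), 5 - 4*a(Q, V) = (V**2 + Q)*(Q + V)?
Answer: 3903704/70087 ≈ 55.698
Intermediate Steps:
a(Q, V) = 5/4 - (Q + V)*(Q + V**2)/4 (a(Q, V) = 5/4 - (V**2 + Q)*(Q + V)/4 = 5/4 - (Q + V**2)*(Q + V)/4 = 5/4 - (Q + V)*(Q + V**2)/4)
b = 70087/4 (b = (5/4 - 1/4*18**2 - 1/4*(-6)**3 - 1/4*18*(-6) - 1/4*18*(-6)**2)*(-194 + 85) = (5/4 - 1/4*324 - 1/4*(-216) + 27 - 1/4*18*36)*(-109) = (5/4 - 81 + 54 + 27 - 162)*(-109) = -643/4*(-109) = 70087/4 ≈ 17522.)
975926/b = 975926/(70087/4) = 975926*(4/70087) = 3903704/70087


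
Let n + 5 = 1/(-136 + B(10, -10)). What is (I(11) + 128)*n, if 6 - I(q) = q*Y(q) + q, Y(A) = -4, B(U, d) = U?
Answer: -105377/126 ≈ -836.33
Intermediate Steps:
n = -631/126 (n = -5 + 1/(-136 + 10) = -5 + 1/(-126) = -5 - 1/126 = -631/126 ≈ -5.0079)
I(q) = 6 + 3*q (I(q) = 6 - (q*(-4) + q) = 6 - (-4*q + q) = 6 - (-3)*q = 6 + 3*q)
(I(11) + 128)*n = ((6 + 3*11) + 128)*(-631/126) = ((6 + 33) + 128)*(-631/126) = (39 + 128)*(-631/126) = 167*(-631/126) = -105377/126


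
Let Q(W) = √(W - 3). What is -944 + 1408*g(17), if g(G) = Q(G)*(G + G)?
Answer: -944 + 47872*√14 ≈ 1.7818e+5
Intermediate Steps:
Q(W) = √(-3 + W)
g(G) = 2*G*√(-3 + G) (g(G) = √(-3 + G)*(G + G) = √(-3 + G)*(2*G) = 2*G*√(-3 + G))
-944 + 1408*g(17) = -944 + 1408*(2*17*√(-3 + 17)) = -944 + 1408*(2*17*√14) = -944 + 1408*(34*√14) = -944 + 47872*√14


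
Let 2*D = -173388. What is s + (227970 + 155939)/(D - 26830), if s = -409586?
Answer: -46498224973/113524 ≈ -4.0959e+5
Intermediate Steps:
D = -86694 (D = (½)*(-173388) = -86694)
s + (227970 + 155939)/(D - 26830) = -409586 + (227970 + 155939)/(-86694 - 26830) = -409586 + 383909/(-113524) = -409586 + 383909*(-1/113524) = -409586 - 383909/113524 = -46498224973/113524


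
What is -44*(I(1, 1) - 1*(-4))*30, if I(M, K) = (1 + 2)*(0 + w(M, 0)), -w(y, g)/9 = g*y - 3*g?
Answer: -5280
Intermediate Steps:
w(y, g) = 27*g - 9*g*y (w(y, g) = -9*(g*y - 3*g) = -9*(-3*g + g*y) = 27*g - 9*g*y)
I(M, K) = 0 (I(M, K) = (1 + 2)*(0 + 9*0*(3 - M)) = 3*(0 + 0) = 3*0 = 0)
-44*(I(1, 1) - 1*(-4))*30 = -44*(0 - 1*(-4))*30 = -44*(0 + 4)*30 = -44*4*30 = -176*30 = -5280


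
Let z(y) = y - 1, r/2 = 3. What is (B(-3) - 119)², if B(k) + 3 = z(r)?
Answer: 13689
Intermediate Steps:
r = 6 (r = 2*3 = 6)
z(y) = -1 + y
B(k) = 2 (B(k) = -3 + (-1 + 6) = -3 + 5 = 2)
(B(-3) - 119)² = (2 - 119)² = (-117)² = 13689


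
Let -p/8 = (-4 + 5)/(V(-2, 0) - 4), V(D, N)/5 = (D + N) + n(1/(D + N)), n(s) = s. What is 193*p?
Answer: 3088/33 ≈ 93.576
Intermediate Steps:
V(D, N) = 5*D + 5*N + 5/(D + N) (V(D, N) = 5*((D + N) + 1/(D + N)) = 5*(D + N + 1/(D + N)) = 5*D + 5*N + 5/(D + N))
p = 16/33 (p = -8*(-4 + 5)/(5*(1 + (-2 + 0)²)/(-2 + 0) - 4) = -8/(5*(1 + (-2)²)/(-2) - 4) = -8/(5*(-½)*(1 + 4) - 4) = -8/(5*(-½)*5 - 4) = -8/(-25/2 - 4) = -8/(-33/2) = -8*(-2)/33 = -8*(-2/33) = 16/33 ≈ 0.48485)
193*p = 193*(16/33) = 3088/33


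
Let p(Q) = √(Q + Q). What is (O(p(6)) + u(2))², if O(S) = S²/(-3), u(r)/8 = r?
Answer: 144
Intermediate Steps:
u(r) = 8*r
p(Q) = √2*√Q (p(Q) = √(2*Q) = √2*√Q)
O(S) = -S²/3 (O(S) = S²*(-⅓) = -S²/3)
(O(p(6)) + u(2))² = (-(√2*√6)²/3 + 8*2)² = (-(2*√3)²/3 + 16)² = (-⅓*12 + 16)² = (-4 + 16)² = 12² = 144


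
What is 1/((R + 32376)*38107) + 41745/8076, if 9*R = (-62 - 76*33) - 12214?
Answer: 12222467762269/2364562214200 ≈ 5.1690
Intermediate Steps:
R = -4928/3 (R = ((-62 - 76*33) - 12214)/9 = ((-62 - 2508) - 12214)/9 = (-2570 - 12214)/9 = (⅑)*(-14784) = -4928/3 ≈ -1642.7)
1/((R + 32376)*38107) + 41745/8076 = 1/((-4928/3 + 32376)*38107) + 41745/8076 = (1/38107)/(92200/3) + 41745*(1/8076) = (3/92200)*(1/38107) + 13915/2692 = 3/3513465400 + 13915/2692 = 12222467762269/2364562214200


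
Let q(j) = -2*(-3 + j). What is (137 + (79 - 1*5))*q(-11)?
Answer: 5908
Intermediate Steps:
q(j) = 6 - 2*j
(137 + (79 - 1*5))*q(-11) = (137 + (79 - 1*5))*(6 - 2*(-11)) = (137 + (79 - 5))*(6 + 22) = (137 + 74)*28 = 211*28 = 5908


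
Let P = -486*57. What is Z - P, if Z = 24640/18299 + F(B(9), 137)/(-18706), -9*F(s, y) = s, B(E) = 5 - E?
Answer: 42672986161628/1540354923 ≈ 27703.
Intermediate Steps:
F(s, y) = -s/9
Z = 2074084682/1540354923 (Z = 24640/18299 - (5 - 1*9)/9/(-18706) = 24640*(1/18299) - (5 - 9)/9*(-1/18706) = 24640/18299 - 1/9*(-4)*(-1/18706) = 24640/18299 + (4/9)*(-1/18706) = 24640/18299 - 2/84177 = 2074084682/1540354923 ≈ 1.3465)
P = -27702
Z - P = 2074084682/1540354923 - 1*(-27702) = 2074084682/1540354923 + 27702 = 42672986161628/1540354923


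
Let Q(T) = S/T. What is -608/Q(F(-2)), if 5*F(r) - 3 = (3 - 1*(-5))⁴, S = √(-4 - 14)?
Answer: 1246096*I*√2/15 ≈ 1.1748e+5*I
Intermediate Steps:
S = 3*I*√2 (S = √(-18) = 3*I*√2 ≈ 4.2426*I)
F(r) = 4099/5 (F(r) = ⅗ + (3 - 1*(-5))⁴/5 = ⅗ + (3 + 5)⁴/5 = ⅗ + (⅕)*8⁴ = ⅗ + (⅕)*4096 = ⅗ + 4096/5 = 4099/5)
Q(T) = 3*I*√2/T (Q(T) = (3*I*√2)/T = 3*I*√2/T)
-608/Q(F(-2)) = -608*(-4099*I*√2/30) = -(-1246096)*I*√2/15 = 1246096*I*√2/15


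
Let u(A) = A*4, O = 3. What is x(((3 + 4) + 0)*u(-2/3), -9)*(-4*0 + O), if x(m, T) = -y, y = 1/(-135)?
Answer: 1/45 ≈ 0.022222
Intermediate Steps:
u(A) = 4*A
y = -1/135 ≈ -0.0074074
x(m, T) = 1/135 (x(m, T) = -1*(-1/135) = 1/135)
x(((3 + 4) + 0)*u(-2/3), -9)*(-4*0 + O) = (-4*0 + 3)/135 = (0 + 3)/135 = (1/135)*3 = 1/45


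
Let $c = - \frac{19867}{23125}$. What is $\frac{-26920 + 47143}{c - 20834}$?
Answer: $- \frac{17320625}{17844671} \approx -0.97063$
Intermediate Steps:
$c = - \frac{19867}{23125}$ ($c = \left(-19867\right) \frac{1}{23125} = - \frac{19867}{23125} \approx -0.85911$)
$\frac{-26920 + 47143}{c - 20834} = \frac{-26920 + 47143}{- \frac{19867}{23125} - 20834} = \frac{20223}{- \frac{481806117}{23125}} = 20223 \left(- \frac{23125}{481806117}\right) = - \frac{17320625}{17844671}$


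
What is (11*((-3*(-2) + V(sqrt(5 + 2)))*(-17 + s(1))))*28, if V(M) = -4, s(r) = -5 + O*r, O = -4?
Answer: -16016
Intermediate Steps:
s(r) = -5 - 4*r
(11*((-3*(-2) + V(sqrt(5 + 2)))*(-17 + s(1))))*28 = (11*((-3*(-2) - 4)*(-17 + (-5 - 4*1))))*28 = (11*((6 - 4)*(-17 + (-5 - 4))))*28 = (11*(2*(-17 - 9)))*28 = (11*(2*(-26)))*28 = (11*(-52))*28 = -572*28 = -16016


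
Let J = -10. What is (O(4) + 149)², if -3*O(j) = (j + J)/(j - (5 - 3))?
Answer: 22500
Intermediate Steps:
O(j) = -(-10 + j)/(3*(-2 + j)) (O(j) = -(j - 10)/(3*(j - (5 - 3))) = -(-10 + j)/(3*(j - 1*2)) = -(-10 + j)/(3*(j - 2)) = -(-10 + j)/(3*(-2 + j)))
(O(4) + 149)² = ((10 - 1*4)/(3*(-2 + 4)) + 149)² = ((⅓)*(10 - 4)/2 + 149)² = ((⅓)*(½)*6 + 149)² = (1 + 149)² = 150² = 22500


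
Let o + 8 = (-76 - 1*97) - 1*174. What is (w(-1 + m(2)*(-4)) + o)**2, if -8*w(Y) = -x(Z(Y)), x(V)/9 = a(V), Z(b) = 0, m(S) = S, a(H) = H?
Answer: 126025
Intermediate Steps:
x(V) = 9*V
w(Y) = 0 (w(Y) = -(-1)*9*0/8 = -(-1)*0/8 = -1/8*0 = 0)
o = -355 (o = -8 + ((-76 - 1*97) - 1*174) = -8 + ((-76 - 97) - 174) = -8 + (-173 - 174) = -8 - 347 = -355)
(w(-1 + m(2)*(-4)) + o)**2 = (0 - 355)**2 = (-355)**2 = 126025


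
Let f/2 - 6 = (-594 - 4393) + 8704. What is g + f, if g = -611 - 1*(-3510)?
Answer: 10345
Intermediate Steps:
g = 2899 (g = -611 + 3510 = 2899)
f = 7446 (f = 12 + 2*((-594 - 4393) + 8704) = 12 + 2*(-4987 + 8704) = 12 + 2*3717 = 12 + 7434 = 7446)
g + f = 2899 + 7446 = 10345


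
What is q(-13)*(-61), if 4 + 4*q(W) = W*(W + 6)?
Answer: -5307/4 ≈ -1326.8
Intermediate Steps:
q(W) = -1 + W*(6 + W)/4 (q(W) = -1 + (W*(W + 6))/4 = -1 + (W*(6 + W))/4 = -1 + W*(6 + W)/4)
q(-13)*(-61) = (-1 + (¼)*(-13)² + (3/2)*(-13))*(-61) = (-1 + (¼)*169 - 39/2)*(-61) = (-1 + 169/4 - 39/2)*(-61) = (87/4)*(-61) = -5307/4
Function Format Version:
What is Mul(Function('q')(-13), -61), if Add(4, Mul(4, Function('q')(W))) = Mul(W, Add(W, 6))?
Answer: Rational(-5307, 4) ≈ -1326.8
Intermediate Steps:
Function('q')(W) = Add(-1, Mul(Rational(1, 4), W, Add(6, W))) (Function('q')(W) = Add(-1, Mul(Rational(1, 4), Mul(W, Add(W, 6)))) = Add(-1, Mul(Rational(1, 4), Mul(W, Add(6, W)))) = Add(-1, Mul(Rational(1, 4), W, Add(6, W))))
Mul(Function('q')(-13), -61) = Mul(Add(-1, Mul(Rational(1, 4), Pow(-13, 2)), Mul(Rational(3, 2), -13)), -61) = Mul(Add(-1, Mul(Rational(1, 4), 169), Rational(-39, 2)), -61) = Mul(Add(-1, Rational(169, 4), Rational(-39, 2)), -61) = Mul(Rational(87, 4), -61) = Rational(-5307, 4)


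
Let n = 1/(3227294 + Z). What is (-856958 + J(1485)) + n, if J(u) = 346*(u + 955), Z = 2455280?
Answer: -72270976131/5682574 ≈ -12718.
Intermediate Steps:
J(u) = 330430 + 346*u (J(u) = 346*(955 + u) = 330430 + 346*u)
n = 1/5682574 (n = 1/(3227294 + 2455280) = 1/5682574 ≈ 1.7598e-7)
(-856958 + J(1485)) + n = (-856958 + (330430 + 346*1485)) + 1/5682574 = (-856958 + (330430 + 513810)) + 1/5682574 = (-856958 + 844240) + 1/5682574 = -12718 + 1/5682574 = -72270976131/5682574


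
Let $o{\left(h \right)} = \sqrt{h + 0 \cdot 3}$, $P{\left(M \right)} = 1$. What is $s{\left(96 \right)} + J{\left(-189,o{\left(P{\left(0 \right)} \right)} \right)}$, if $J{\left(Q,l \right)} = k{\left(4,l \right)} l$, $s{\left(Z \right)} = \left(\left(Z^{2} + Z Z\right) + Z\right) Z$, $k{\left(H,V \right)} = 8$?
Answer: $1778696$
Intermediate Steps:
$o{\left(h \right)} = \sqrt{h}$ ($o{\left(h \right)} = \sqrt{h + 0} = \sqrt{h}$)
$s{\left(Z \right)} = Z \left(Z + 2 Z^{2}\right)$ ($s{\left(Z \right)} = \left(\left(Z^{2} + Z^{2}\right) + Z\right) Z = \left(2 Z^{2} + Z\right) Z = \left(Z + 2 Z^{2}\right) Z = Z \left(Z + 2 Z^{2}\right)$)
$J{\left(Q,l \right)} = 8 l$
$s{\left(96 \right)} + J{\left(-189,o{\left(P{\left(0 \right)} \right)} \right)} = 96^{2} \left(1 + 2 \cdot 96\right) + 8 \sqrt{1} = 9216 \left(1 + 192\right) + 8 \cdot 1 = 9216 \cdot 193 + 8 = 1778688 + 8 = 1778696$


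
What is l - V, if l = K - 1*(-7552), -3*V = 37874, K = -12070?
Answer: 24320/3 ≈ 8106.7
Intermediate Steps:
V = -37874/3 (V = -⅓*37874 = -37874/3 ≈ -12625.)
l = -4518 (l = -12070 - 1*(-7552) = -12070 + 7552 = -4518)
l - V = -4518 - 1*(-37874/3) = -4518 + 37874/3 = 24320/3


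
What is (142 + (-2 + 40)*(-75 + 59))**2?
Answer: 217156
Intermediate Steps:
(142 + (-2 + 40)*(-75 + 59))**2 = (142 + 38*(-16))**2 = (142 - 608)**2 = (-466)**2 = 217156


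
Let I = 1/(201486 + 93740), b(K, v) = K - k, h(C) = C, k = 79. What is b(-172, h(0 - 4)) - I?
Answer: -74101727/295226 ≈ -251.00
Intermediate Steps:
b(K, v) = -79 + K (b(K, v) = K - 1*79 = K - 79 = -79 + K)
I = 1/295226 ≈ 3.3872e-6
b(-172, h(0 - 4)) - I = (-79 - 172) - 1*1/295226 = -251 - 1/295226 = -74101727/295226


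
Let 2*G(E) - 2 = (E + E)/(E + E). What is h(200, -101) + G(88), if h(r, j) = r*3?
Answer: 1203/2 ≈ 601.50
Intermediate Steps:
h(r, j) = 3*r
G(E) = 3/2 (G(E) = 1 + ((E + E)/(E + E))/2 = 1 + ((2*E)/((2*E)))/2 = 1 + ((2*E)*(1/(2*E)))/2 = 1 + (½)*1 = 1 + ½ = 3/2)
h(200, -101) + G(88) = 3*200 + 3/2 = 600 + 3/2 = 1203/2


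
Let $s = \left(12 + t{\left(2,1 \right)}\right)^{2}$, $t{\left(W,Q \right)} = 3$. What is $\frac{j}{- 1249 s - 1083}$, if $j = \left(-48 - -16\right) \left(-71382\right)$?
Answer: $- \frac{190352}{23509} \approx -8.097$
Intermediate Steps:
$s = 225$ ($s = \left(12 + 3\right)^{2} = 15^{2} = 225$)
$j = 2284224$ ($j = \left(-48 + 16\right) \left(-71382\right) = \left(-32\right) \left(-71382\right) = 2284224$)
$\frac{j}{- 1249 s - 1083} = \frac{2284224}{\left(-1249\right) 225 - 1083} = \frac{2284224}{-281025 - 1083} = \frac{2284224}{-282108} = 2284224 \left(- \frac{1}{282108}\right) = - \frac{190352}{23509}$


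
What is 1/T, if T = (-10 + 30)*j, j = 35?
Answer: 1/700 ≈ 0.0014286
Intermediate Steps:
T = 700 (T = (-10 + 30)*35 = 20*35 = 700)
1/T = 1/700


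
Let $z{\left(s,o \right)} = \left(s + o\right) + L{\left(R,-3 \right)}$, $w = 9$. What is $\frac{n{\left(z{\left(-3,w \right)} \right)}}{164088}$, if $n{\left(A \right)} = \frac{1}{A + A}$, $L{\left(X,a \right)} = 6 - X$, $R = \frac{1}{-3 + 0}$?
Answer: $\frac{1}{4047504} \approx 2.4707 \cdot 10^{-7}$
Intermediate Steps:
$R = - \frac{1}{3}$ ($R = \frac{1}{-3} = - \frac{1}{3} \approx -0.33333$)
$z{\left(s,o \right)} = \frac{19}{3} + o + s$ ($z{\left(s,o \right)} = \left(s + o\right) + \left(6 - - \frac{1}{3}\right) = \left(o + s\right) + \left(6 + \frac{1}{3}\right) = \left(o + s\right) + \frac{19}{3} = \frac{19}{3} + o + s$)
$n{\left(A \right)} = \frac{1}{2 A}$
$\frac{n{\left(z{\left(-3,w \right)} \right)}}{164088} = \frac{\frac{1}{2} \frac{1}{\frac{19}{3} + 9 - 3}}{164088} = \frac{1}{2 \cdot \frac{37}{3}} \cdot \frac{1}{164088} = \frac{1}{2} \cdot \frac{3}{37} \cdot \frac{1}{164088} = \frac{3}{74} \cdot \frac{1}{164088} = \frac{1}{4047504}$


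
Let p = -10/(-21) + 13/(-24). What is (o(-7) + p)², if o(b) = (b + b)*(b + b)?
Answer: 1083528889/28224 ≈ 38390.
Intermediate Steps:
o(b) = 4*b² (o(b) = (2*b)*(2*b) = 4*b²)
p = -11/168 (p = -10*(-1/21) + 13*(-1/24) = 10/21 - 13/24 = -11/168 ≈ -0.065476)
(o(-7) + p)² = (4*(-7)² - 11/168)² = (4*49 - 11/168)² = (196 - 11/168)² = (32917/168)² = 1083528889/28224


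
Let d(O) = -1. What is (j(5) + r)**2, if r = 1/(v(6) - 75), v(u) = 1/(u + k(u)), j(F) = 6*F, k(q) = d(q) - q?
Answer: 5193841/5776 ≈ 899.21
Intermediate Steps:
k(q) = -1 - q
v(u) = -1 (v(u) = 1/(u + (-1 - u)) = 1/(-1) = -1)
r = -1/76 (r = 1/(-1 - 75) = 1/(-76) = -1/76 ≈ -0.013158)
(j(5) + r)**2 = (6*5 - 1/76)**2 = (30 - 1/76)**2 = (2279/76)**2 = 5193841/5776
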